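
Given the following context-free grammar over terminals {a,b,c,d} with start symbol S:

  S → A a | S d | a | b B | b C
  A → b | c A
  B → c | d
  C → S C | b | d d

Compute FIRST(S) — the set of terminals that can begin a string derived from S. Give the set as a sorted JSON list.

FIRST iteration:
[1]
  A via A→b: +{b}
  A via A→c A: +{c}
  B via B→c: +{c}
  B via B→d: +{d}
  C via C→b: +{b}
  C via C→d d: +{d}
  S via S→A a: +{b,c}
  S via S→a: +{a}
  FIRST(S)={a,b,c}  FIRST(A)={b,c}  FIRST(B)={c,d}  FIRST(C)={b,d}
[2]
  C via C→S C: +{a,c}
  FIRST(S)={a,b,c}  FIRST(A)={b,c}  FIRST(B)={c,d}  FIRST(C)={a,b,c,d}
[3] (no change)
  FIRST(S)={a,b,c}  FIRST(A)={b,c}  FIRST(B)={c,d}  FIRST(C)={a,b,c,d}

FIRST(S) = ["a", "b", "c"]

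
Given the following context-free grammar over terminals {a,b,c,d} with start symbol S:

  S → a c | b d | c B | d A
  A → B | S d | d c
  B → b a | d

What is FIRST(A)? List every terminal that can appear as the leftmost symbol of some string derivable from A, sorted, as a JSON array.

FIRST iteration:
round 1:
  A via A→d c: +{d}
  B via B→b a: +{b}
  B via B→d: +{d}
  S via S→a c: +{a}
  S via S→b d: +{b}
  S via S→c B: +{c}
  S via S→d A: +{d}
  S: {a,b,c,d}  A: {d}  B: {b,d}
round 2:
  A via A→B: +{b}
  A via A→S d: +{a,c}
  S: {a,b,c,d}  A: {a,b,c,d}  B: {b,d}
round 3: — fixpoint
  S: {a,b,c,d}  A: {a,b,c,d}  B: {b,d}

FIRST(A) = ["a", "b", "c", "d"]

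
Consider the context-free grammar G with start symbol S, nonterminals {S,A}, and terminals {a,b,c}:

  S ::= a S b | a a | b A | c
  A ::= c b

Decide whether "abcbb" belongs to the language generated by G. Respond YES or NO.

CNF form of G:
  S -> T1 A | T2 T2 | T2 X3 | c
  A -> T0 T1
  T0 -> c
  T1 -> b
  T2 -> a
  X3 -> S T1

CYK table (by increasing span):
  T[0,0] 'a' = {T2}  orig:{}
  T[1,1] 'b' = {T1}  orig:{}
  T[2,2] 'c' = {S,T0}  orig:{S}
  T[3,3] 'b' = {T1}  orig:{}
  T[4,4] 'b' = {T1}  orig:{}
  T[0,1] 'ab' = ∅
  T[1,2] 'bc' = ∅
  T[2,3] 'cb' = {A,X3}  orig:{A}
  T[3,4] 'bb' = ∅
  T[0,2] 'abc' = ∅
  T[1,3] 'bcb' = {S}
  T[2,4] 'cbb' = ∅
  T[0,3] 'abcb' = ∅
  T[1,4] 'bcbb' = {X3}  orig:{}
  T[0,4] 'abcbb' = {S}

S ∈ T[0,4] ⇒ YES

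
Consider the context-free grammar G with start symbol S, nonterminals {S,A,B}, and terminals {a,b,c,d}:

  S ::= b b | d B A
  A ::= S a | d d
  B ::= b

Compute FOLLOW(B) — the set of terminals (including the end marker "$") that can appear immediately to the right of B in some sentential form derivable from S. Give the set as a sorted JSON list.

FIRST sets, iterate to fixpoint:
[1]
  A via A→d d: +{d}
  B via B→b: +{b}
  S via S→b b: +{b}
  S via S→d B A: +{d}
  S: {b,d}  A: {d}  B: {b}
[2]
  A via A→S a: +{b}
  S: {b,d}  A: {b,d}  B: {b}
[3] done
  S: {b,d}  A: {b,d}  B: {b}

FOLLOW sets:
initialize: $ ∈ FOLLOW(S)
iter 1:
  A→S a: FOLLOW(S) ⊇ FIRST(a) = {a}; new: +{a}
  S→d B A: FOLLOW(B) ⊇ FIRST(A) = {b,d}; new: +{b,d}
  S→d B A: FOLLOW(A) ⊇ FOLLOW(S) ⊇ {$,a}; new: +{$,a}
  S: {$,a}  A: {$,a}  B: {b,d}
iter 2: (no change)
  S: {$,a}  A: {$,a}  B: {b,d}

FOLLOW(B) = ["b", "d"]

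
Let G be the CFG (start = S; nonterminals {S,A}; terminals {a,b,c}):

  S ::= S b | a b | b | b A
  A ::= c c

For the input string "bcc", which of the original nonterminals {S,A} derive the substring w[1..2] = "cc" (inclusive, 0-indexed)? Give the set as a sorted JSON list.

Convert to CNF:
  S -> S T1 | T1 A | T2 T1 | b
  A -> T0 T0
  T0 -> c
  T1 -> b
  T2 -> a

Fill CYK table bottom-up — only the sub-triangle for w[1..2]:
  cell(1,1) c: {T0}  orig:{}
  cell(2,2) c: {T0}  orig:{}
  cell(1,2) cc: {A}

Original NTs in T[1,2] deriving "cc": ["A"]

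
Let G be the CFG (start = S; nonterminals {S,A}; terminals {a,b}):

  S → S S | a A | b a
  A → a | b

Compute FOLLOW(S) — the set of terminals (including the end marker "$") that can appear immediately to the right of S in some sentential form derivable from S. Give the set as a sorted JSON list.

FIRST sets, iterate to fixpoint:
[1]
  A via A→a: +{a}
  A via A→b: +{b}
  S via S→a A: +{a}
  S via S→b a: +{b}
  S: {a,b}  A: {a,b}
[2] done
  S: {a,b}  A: {a,b}

FOLLOW iteration:
FOLLOW(S) := {$}
pass 1:
  S→S S: FOLLOW(S) ⊇ FIRST(S) = {a,b}; new: +{a,b}
  S→a A: FOLLOW(A) ⊇ FOLLOW(S) ⊇ {$,a,b}; new: +{$,a,b}
  FOLLOW(S)={$,a,b}  FOLLOW(A)={$,a,b}
pass 2: done
  FOLLOW(S)={$,a,b}  FOLLOW(A)={$,a,b}

FOLLOW(S) = ["$", "a", "b"]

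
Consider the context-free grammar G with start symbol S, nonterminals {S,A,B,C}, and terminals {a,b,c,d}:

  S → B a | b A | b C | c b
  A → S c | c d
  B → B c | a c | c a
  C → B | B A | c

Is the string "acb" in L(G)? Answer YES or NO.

Convert to CNF:
  S -> B T2 | T0 T3 | T3 A | T3 C
  A -> S T0 | T0 T1
  B -> B T0 | T0 T2 | T2 T0
  C -> B A | B T0 | T0 T2 | T2 T0 | c
  T0 -> c
  T1 -> d
  T2 -> a
  T3 -> b

Fill CYK table bottom-up:
  T[0,0] 'a' = {T2}  orig:{}
  T[1,1] 'c' = {C,T0}  orig:{C}
  T[2,2] 'b' = {T3}  orig:{}
  T[0,1] 'ac' = {B,C}
  T[1,2] 'cb' = {S}
  T[0,2] 'acb' = ∅

S ∉ T[0,2] ⇒ NO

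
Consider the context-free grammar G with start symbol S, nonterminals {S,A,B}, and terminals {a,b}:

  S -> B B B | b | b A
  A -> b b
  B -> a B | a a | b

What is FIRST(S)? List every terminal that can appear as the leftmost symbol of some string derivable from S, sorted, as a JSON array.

FIRST sets, iterate to fixpoint:
iter 1:
  A via A→b b: +{b}
  B via B→a B: +{a}
  B via B→b: +{b}
  S via S→B B B: +{a,b}
  S: {a,b}  A: {b}  B: {a,b}
iter 2: (stable)
  S: {a,b}  A: {b}  B: {a,b}

FIRST(S) = ["a", "b"]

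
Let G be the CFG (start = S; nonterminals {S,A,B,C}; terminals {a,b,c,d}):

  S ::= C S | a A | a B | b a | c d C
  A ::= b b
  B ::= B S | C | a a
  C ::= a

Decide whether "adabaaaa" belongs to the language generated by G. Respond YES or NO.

CNF form of G:
  S -> C S | T0 T1 | T1 A | T1 B | T2 X4
  A -> T0 T0
  B -> B S | T1 T1 | a
  C -> a
  T0 -> b
  T1 -> a
  T2 -> c
  T3 -> d
  X4 -> T3 C

CYK fill:
  cell(0,0) a: {B,C,T1}  orig:{B,C}
  cell(1,1) d: {T3}  orig:{}
  cell(2,2) a: {B,C,T1}  orig:{B,C}
  cell(3,3) b: {T0}  orig:{}
  cell(4,4) a: {B,C,T1}  orig:{B,C}
  cell(5,5) a: {B,C,T1}  orig:{B,C}
  cell(6,6) a: {B,C,T1}  orig:{B,C}
  cell(7,7) a: {B,C,T1}  orig:{B,C}
  cell(0,1) ad: ∅
  cell(1,2) da: {X4}  orig:{}
  cell(2,3) ab: ∅
  cell(3,4) ba: {S}
  cell(4,5) aa: {B,S}
  cell(5,6) aa: {B,S}
  cell(6,7) aa: {B,S}
  cell(0,2) ada: ∅
  cell(1,3) dab: ∅
  cell(2,4) aba: {B,S}
  cell(3,5) baa: ∅
  cell(4,6) aaa: {B,S}
  cell(5,7) aaa: {B,S}
  cell(0,3) adab: ∅
  cell(1,4) daba: ∅
  cell(2,5) abaa: ∅
  cell(3,6) baaa: ∅
  cell(4,7) aaaa: {B,S}
  cell(0,4) adaba: ∅
  cell(1,5) dabaa: ∅
  cell(2,6) abaaa: {B}
  cell(3,7) baaaa: ∅
  cell(0,5) adabaa: ∅
  cell(1,6) dabaaa: ∅
  cell(2,7) abaaaa: {B}
  cell(0,6) adabaaa: ∅
  cell(1,7) dabaaaa: ∅
  cell(0,7) adabaaaa: ∅

S ∉ T[0,7] ⇒ NO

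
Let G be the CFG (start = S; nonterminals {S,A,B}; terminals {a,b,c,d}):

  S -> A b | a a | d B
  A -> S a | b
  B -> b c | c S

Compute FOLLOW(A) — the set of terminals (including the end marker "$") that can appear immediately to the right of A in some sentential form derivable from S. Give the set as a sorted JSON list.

Compute FIRST by fixpoint:
round 1:
  A via A→b: +{b}
  B via B→b c: +{b}
  B via B→c S: +{c}
  S via S→A b: +{b}
  S via S→a a: +{a}
  S via S→d B: +{d}
  FIRST[S]={a,b,d}  FIRST[A]={b}  FIRST[B]={b,c}
round 2:
  A via A→S a: +{a,d}
  FIRST[S]={a,b,d}  FIRST[A]={a,b,d}  FIRST[B]={b,c}
round 3: — fixpoint
  FIRST[S]={a,b,d}  FIRST[A]={a,b,d}  FIRST[B]={b,c}

FOLLOW iteration:
seed FOLLOW(S) with $
iter 1:
  A→S a: FOLLOW(S) ⊇ FIRST(a) = {a}; new: +{a}
  S→A b: FOLLOW(A) ⊇ FIRST(b) = {b}; new: +{b}
  S→d B: FOLLOW(B) ⊇ FOLLOW(S) ⊇ {$,a}; new: +{$,a}
  FOLLOW(S)={$,a}  FOLLOW(A)={b}  FOLLOW(B)={$,a}
iter 2: (no change)
  FOLLOW(S)={$,a}  FOLLOW(A)={b}  FOLLOW(B)={$,a}

FOLLOW(A) = ["b"]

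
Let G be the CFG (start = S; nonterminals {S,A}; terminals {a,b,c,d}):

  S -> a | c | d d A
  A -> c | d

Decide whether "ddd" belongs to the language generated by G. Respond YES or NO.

CNF form of G:
  S -> T0 X1 | a | c
  A -> c | d
  T0 -> d
  X1 -> T0 A

CYK table (by increasing span):
  T[0,0] 'd' = {A,T0}  orig:{A}
  T[1,1] 'd' = {A,T0}  orig:{A}
  T[2,2] 'd' = {A,T0}  orig:{A}
  T[0,1] 'dd' = {X1}  orig:{}
  T[1,2] 'dd' = {X1}  orig:{}
  T[0,2] 'ddd' = {S}

S ∈ T[0,2] ⇒ YES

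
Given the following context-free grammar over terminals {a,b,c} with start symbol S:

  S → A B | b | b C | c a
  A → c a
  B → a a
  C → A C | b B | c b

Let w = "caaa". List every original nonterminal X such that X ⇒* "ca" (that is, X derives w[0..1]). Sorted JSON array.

Convert to CNF:
  S -> A B | T0 T1 | T2 C | b
  A -> T0 T1
  B -> T1 T1
  C -> A C | T0 T2 | T2 B
  T0 -> c
  T1 -> a
  T2 -> b

CYK fill (cells [i..j] with 0 ≤ i ≤ j ≤ 1 only):
  [0..0]={T0}  "c"  orig:{}
  [1..1]={T1}  "a"  orig:{}
  [0..1]={A,S}  "ca"

Original NTs in T[0,1] deriving "ca": ["A", "S"]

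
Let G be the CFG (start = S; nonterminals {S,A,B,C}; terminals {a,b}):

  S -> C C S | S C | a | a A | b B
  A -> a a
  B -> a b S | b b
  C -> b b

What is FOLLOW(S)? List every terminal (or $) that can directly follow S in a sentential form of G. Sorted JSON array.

FIRST sets, iterate to fixpoint:
[1]
  A via A→a a: +{a}
  B via B→a b S: +{a}
  B via B→b b: +{b}
  C via C→b b: +{b}
  S via S→C C S: +{b}
  S via S→a: +{a}
  FIRST[S]={a,b}  FIRST[A]={a}  FIRST[B]={a,b}  FIRST[C]={b}
[2] (stable)
  FIRST[S]={a,b}  FIRST[A]={a}  FIRST[B]={a,b}  FIRST[C]={b}

FOLLOW iteration:
initialize: $ ∈ FOLLOW(S)
[1]
  S→C C S: FOLLOW(C) ⊇ FIRST(C) = {b}; new: +{b}
  S→C C S: FOLLOW(C) ⊇ FIRST(S) = {a,b}; new: +{a}
  S→S C: FOLLOW(S) ⊇ FIRST(C) = {b}; new: +{b}
  S→S C: FOLLOW(C) ⊇ FOLLOW(S) ⊇ {$,b}; new: +{$}
  S→a A: FOLLOW(A) ⊇ FOLLOW(S) ⊇ {$,b}; new: +{$,b}
  S→b B: FOLLOW(B) ⊇ FOLLOW(S) ⊇ {$,b}; new: +{$,b}
  S: {$,b}  A: {$,b}  B: {$,b}  C: {$,a,b}
[2] (no change)
  S: {$,b}  A: {$,b}  B: {$,b}  C: {$,a,b}

FOLLOW(S) = ["$", "b"]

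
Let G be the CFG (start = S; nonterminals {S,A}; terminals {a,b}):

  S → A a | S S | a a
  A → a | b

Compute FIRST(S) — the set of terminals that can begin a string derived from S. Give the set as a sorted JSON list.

FIRST sets, iterate to fixpoint:
pass 1:
  A via A→a: +{a}
  A via A→b: +{b}
  S via S→A a: +{a,b}
  FIRST(S)={a,b}  FIRST(A)={a,b}
pass 2: — fixpoint
  FIRST(S)={a,b}  FIRST(A)={a,b}

FIRST(S) = ["a", "b"]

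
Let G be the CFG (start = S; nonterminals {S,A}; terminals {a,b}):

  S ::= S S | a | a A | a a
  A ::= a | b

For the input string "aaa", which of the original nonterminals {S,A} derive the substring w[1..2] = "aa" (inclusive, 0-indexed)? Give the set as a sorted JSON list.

CNF form of G:
  S -> S S | T0 A | T0 T0 | a
  A -> a | b
  T0 -> a

CYK table (by increasing span) — only the sub-triangle for w[1..2]:
  [1..1]={A,S,T0}  "a"  orig:{A,S}
  [2..2]={A,S,T0}  "a"  orig:{A,S}
  [1..2]={S}  "aa"

Original NTs in T[1,2] deriving "aa": ["S"]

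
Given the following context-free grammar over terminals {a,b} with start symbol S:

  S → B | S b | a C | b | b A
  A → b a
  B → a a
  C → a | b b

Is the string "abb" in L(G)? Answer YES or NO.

Convert to CNF:
  S -> S T0 | T0 A | T1 C | T1 T1 | b
  A -> T0 T1
  B -> T1 T1
  C -> T0 T0 | a
  T0 -> b
  T1 -> a

CYK table (by increasing span):
  T[0,0] 'a' = {C,T1}  orig:{C}
  T[1,1] 'b' = {S,T0}  orig:{S}
  T[2,2] 'b' = {S,T0}  orig:{S}
  T[0,1] 'ab' = ∅
  T[1,2] 'bb' = {C,S}
  T[0,2] 'abb' = {S}

S ∈ T[0,2] ⇒ YES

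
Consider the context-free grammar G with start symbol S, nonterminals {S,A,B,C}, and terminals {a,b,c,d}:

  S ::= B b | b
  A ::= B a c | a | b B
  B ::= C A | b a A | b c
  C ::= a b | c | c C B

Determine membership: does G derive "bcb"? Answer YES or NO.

CNF form of G:
  S -> B T2 | b
  A -> B X3 | T2 B | a
  B -> C A | T2 T1 | T2 X4
  C -> T0 T2 | T1 X5 | c
  T0 -> a
  T1 -> c
  T2 -> b
  X3 -> T0 T1
  X4 -> T0 A
  X5 -> C B

CYK table (by increasing span):
  cell(0,0) b: {S,T2}  orig:{S}
  cell(1,1) c: {C,T1}  orig:{C}
  cell(2,2) b: {S,T2}  orig:{S}
  cell(0,1) bc: {B}
  cell(1,2) cb: ∅
  cell(0,2) bcb: {S}

S ∈ T[0,2] ⇒ YES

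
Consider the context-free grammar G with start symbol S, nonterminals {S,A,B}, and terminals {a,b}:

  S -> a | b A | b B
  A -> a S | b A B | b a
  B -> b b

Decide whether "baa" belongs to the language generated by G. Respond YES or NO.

Convert to CNF:
  S -> T1 A | T1 B | a
  A -> T0 S | T1 T0 | T1 X2
  B -> T1 T1
  T0 -> a
  T1 -> b
  X2 -> A B

Fill CYK table bottom-up:
  cell(0,0) b: {T1}  orig:{}
  cell(1,1) a: {S,T0}  orig:{S}
  cell(2,2) a: {S,T0}  orig:{S}
  cell(0,1) ba: {A}
  cell(1,2) aa: {A}
  cell(0,2) baa: {S}

S ∈ T[0,2] ⇒ YES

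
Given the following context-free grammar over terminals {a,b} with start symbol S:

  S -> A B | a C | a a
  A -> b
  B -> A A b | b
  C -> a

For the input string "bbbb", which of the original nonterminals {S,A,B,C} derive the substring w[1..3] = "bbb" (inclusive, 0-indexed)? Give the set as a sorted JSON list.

Convert to CNF:
  S -> A B | T1 C | T1 T1
  A -> b
  B -> A X2 | b
  C -> a
  T0 -> b
  T1 -> a
  X2 -> A T0

CYK table (by increasing span) (cells [i..j] with 1 ≤ i ≤ j ≤ 3 only):
  [1..1]={A,B,T0}  "b"  orig:{A,B}
  [2..2]={A,B,T0}  "b"  orig:{A,B}
  [3..3]={A,B,T0}  "b"  orig:{A,B}
  [1..2]={S,X2}  "bb"  orig:{S}
  [2..3]={S,X2}  "bb"  orig:{S}
  [1..3]={B}  "bbb"

Original NTs in T[1,3] deriving "bbb": ["B"]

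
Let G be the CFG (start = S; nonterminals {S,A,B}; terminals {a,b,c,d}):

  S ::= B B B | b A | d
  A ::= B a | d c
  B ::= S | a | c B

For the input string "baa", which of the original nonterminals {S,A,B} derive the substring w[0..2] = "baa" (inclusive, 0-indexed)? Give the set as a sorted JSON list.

Convert to CNF:
  S -> B X5 | T3 A | d
  A -> B T0 | T1 T2
  B -> B X4 | T2 B | T3 A | a | d
  T0 -> a
  T1 -> d
  T2 -> c
  T3 -> b
  X4 -> B B
  X5 -> B B

CYK table (by increasing span) — only the sub-triangle for w[0..2]:
  T[0,0] 'b' = {T3}  orig:{}
  T[1,1] 'a' = {B,T0}  orig:{B}
  T[2,2] 'a' = {B,T0}  orig:{B}
  T[0,1] 'ba' = ∅
  T[1,2] 'aa' = {A,X4,X5}  orig:{A}
  T[0,2] 'baa' = {B,S}

Original NTs in T[0,2] deriving "baa": ["B", "S"]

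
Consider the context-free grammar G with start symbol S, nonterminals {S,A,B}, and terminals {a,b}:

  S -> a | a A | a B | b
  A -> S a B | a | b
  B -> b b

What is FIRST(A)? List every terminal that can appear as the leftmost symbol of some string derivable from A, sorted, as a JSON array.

FIRST iteration:
[1]
  A via A→a: +{a}
  A via A→b: +{b}
  B via B→b b: +{b}
  S via S→a: +{a}
  S via S→b: +{b}
  S: {a,b}  A: {a,b}  B: {b}
[2] (no change)
  S: {a,b}  A: {a,b}  B: {b}

FIRST(A) = ["a", "b"]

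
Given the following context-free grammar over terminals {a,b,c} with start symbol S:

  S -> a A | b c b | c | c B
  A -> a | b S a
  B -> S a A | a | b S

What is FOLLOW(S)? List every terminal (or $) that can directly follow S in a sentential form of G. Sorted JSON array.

FIRST sets, iterate to fixpoint:
round 1:
  A via A→a: +{a}
  A via A→b S a: +{b}
  B via B→a: +{a}
  B via B→b S: +{b}
  S via S→a A: +{a}
  S via S→b c b: +{b}
  S via S→c: +{c}
  S: {a,b,c}  A: {a,b}  B: {a,b}
round 2:
  B via B→S a A: +{c}
  S: {a,b,c}  A: {a,b}  B: {a,b,c}
round 3: (stable)
  S: {a,b,c}  A: {a,b}  B: {a,b,c}

Compute FOLLOW by fixpoint:
initialize: $ ∈ FOLLOW(S)
[1]
  A→b S a: FOLLOW(S) ⊇ FIRST(a) = {a}; new: +{a}
  S→a A: FOLLOW(A) ⊇ FOLLOW(S) ⊇ {$,a}; new: +{$,a}
  S→c B: FOLLOW(B) ⊇ FOLLOW(S) ⊇ {$,a}; new: +{$,a}
  FOLLOW(S)={$,a}  FOLLOW(A)={$,a}  FOLLOW(B)={$,a}
[2] — fixpoint
  FOLLOW(S)={$,a}  FOLLOW(A)={$,a}  FOLLOW(B)={$,a}

FOLLOW(S) = ["$", "a"]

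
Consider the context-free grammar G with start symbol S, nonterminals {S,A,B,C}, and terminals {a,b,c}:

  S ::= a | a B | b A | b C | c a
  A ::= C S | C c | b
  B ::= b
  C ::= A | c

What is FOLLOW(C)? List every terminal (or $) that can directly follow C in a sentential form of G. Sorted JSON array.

FIRST iteration:
round 1:
  A via A→b: +{b}
  B via B→b: +{b}
  C via C→A: +{b}
  C via C→c: +{c}
  S via S→a: +{a}
  S via S→b A: +{b}
  S via S→c a: +{c}
  FIRST[S]={a,b,c}  FIRST[A]={b}  FIRST[B]={b}  FIRST[C]={b,c}
round 2:
  A via A→C S: +{c}
  FIRST[S]={a,b,c}  FIRST[A]={b,c}  FIRST[B]={b}  FIRST[C]={b,c}
round 3: — fixpoint
  FIRST[S]={a,b,c}  FIRST[A]={b,c}  FIRST[B]={b}  FIRST[C]={b,c}

FOLLOW sets:
FOLLOW(S) := {$}
round 1:
  A→C S: FOLLOW(C) ⊇ FIRST(S) = {a,b,c}; new: +{a,b,c}
  C→A: FOLLOW(A) ⊇ FOLLOW(C) ⊇ {a,b,c}; new: +{a,b,c}
  S→a B: FOLLOW(B) ⊇ FOLLOW(S) ⊇ {$}; new: +{$}
  S→b A: FOLLOW(A) ⊇ FOLLOW(S) ⊇ {$}; new: +{$}
  S→b C: FOLLOW(C) ⊇ FOLLOW(S) ⊇ {$}; new: +{$}
  FOLLOW[S]={$}  FOLLOW[A]={$,a,b,c}  FOLLOW[B]={$}  FOLLOW[C]={$,a,b,c}
round 2:
  A→C S: FOLLOW(S) ⊇ FOLLOW(A) ⊇ {$,a,b,c}; new: +{a,b,c}
  S→a B: FOLLOW(B) ⊇ FOLLOW(S) ⊇ {$,a,b,c}; new: +{a,b,c}
  FOLLOW[S]={$,a,b,c}  FOLLOW[A]={$,a,b,c}  FOLLOW[B]={$,a,b,c}  FOLLOW[C]={$,a,b,c}
round 3: done
  FOLLOW[S]={$,a,b,c}  FOLLOW[A]={$,a,b,c}  FOLLOW[B]={$,a,b,c}  FOLLOW[C]={$,a,b,c}

FOLLOW(C) = ["$", "a", "b", "c"]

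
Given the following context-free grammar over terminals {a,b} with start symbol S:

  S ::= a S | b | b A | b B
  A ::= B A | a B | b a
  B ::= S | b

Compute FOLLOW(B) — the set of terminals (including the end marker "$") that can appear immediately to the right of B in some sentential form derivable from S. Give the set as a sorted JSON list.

Compute FIRST by fixpoint:
iter 1:
  A via A→a B: +{a}
  A via A→b a: +{b}
  B via B→b: +{b}
  S via S→a S: +{a}
  S via S→b: +{b}
  S: {a,b}  A: {a,b}  B: {b}
iter 2:
  B via B→S: +{a}
  S: {a,b}  A: {a,b}  B: {a,b}
iter 3: (no change)
  S: {a,b}  A: {a,b}  B: {a,b}

FOLLOW sets:
FOLLOW(S) := {$}
pass 1:
  A→B A: FOLLOW(B) ⊇ FIRST(A) = {a,b}; new: +{a,b}
  B→S: FOLLOW(S) ⊇ FOLLOW(B) ⊇ {a,b}; new: +{a,b}
  S→b A: FOLLOW(A) ⊇ FOLLOW(S) ⊇ {$,a,b}; new: +{$,a,b}
  S→b B: FOLLOW(B) ⊇ FOLLOW(S) ⊇ {$,a,b}; new: +{$}
  FOLLOW[S]={$,a,b}  FOLLOW[A]={$,a,b}  FOLLOW[B]={$,a,b}
pass 2: done
  FOLLOW[S]={$,a,b}  FOLLOW[A]={$,a,b}  FOLLOW[B]={$,a,b}

FOLLOW(B) = ["$", "a", "b"]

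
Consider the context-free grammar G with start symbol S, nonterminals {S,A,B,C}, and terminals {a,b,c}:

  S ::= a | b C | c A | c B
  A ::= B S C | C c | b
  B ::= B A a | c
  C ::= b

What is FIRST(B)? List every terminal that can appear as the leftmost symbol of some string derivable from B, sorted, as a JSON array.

Compute FIRST by fixpoint:
iter 1:
  A via A→b: +{b}
  B via B→c: +{c}
  C via C→b: +{b}
  S via S→a: +{a}
  S via S→b C: +{b}
  S via S→c A: +{c}
  FIRST[S]={a,b,c}  FIRST[A]={b}  FIRST[B]={c}  FIRST[C]={b}
iter 2:
  A via A→B S C: +{c}
  FIRST[S]={a,b,c}  FIRST[A]={b,c}  FIRST[B]={c}  FIRST[C]={b}
iter 3: — fixpoint
  FIRST[S]={a,b,c}  FIRST[A]={b,c}  FIRST[B]={c}  FIRST[C]={b}

FIRST(B) = ["c"]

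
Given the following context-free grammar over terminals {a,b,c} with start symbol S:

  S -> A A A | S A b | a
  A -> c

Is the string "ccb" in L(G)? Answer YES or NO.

Convert to CNF:
  S -> A X1 | S X2 | a
  A -> c
  T0 -> b
  X1 -> A A
  X2 -> A T0

Fill CYK table bottom-up:
  [0..0]={A}  "c"
  [1..1]={A}  "c"
  [2..2]={T0}  "b"  orig:{}
  [0..1]={X1}  "cc"  orig:{}
  [1..2]={X2}  "cb"  orig:{}
  [0..2]=∅  "ccb"

S ∉ T[0,2] ⇒ NO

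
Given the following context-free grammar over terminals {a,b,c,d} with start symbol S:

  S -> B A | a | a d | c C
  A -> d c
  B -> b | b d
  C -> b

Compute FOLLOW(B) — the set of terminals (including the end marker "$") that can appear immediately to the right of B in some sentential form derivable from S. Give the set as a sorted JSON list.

FIRST sets, iterate to fixpoint:
pass 1:
  A via A→d c: +{d}
  B via B→b: +{b}
  C via C→b: +{b}
  S via S→B A: +{b}
  S via S→a: +{a}
  S via S→c C: +{c}
  FIRST[S]={a,b,c}  FIRST[A]={d}  FIRST[B]={b}  FIRST[C]={b}
pass 2: (stable)
  FIRST[S]={a,b,c}  FIRST[A]={d}  FIRST[B]={b}  FIRST[C]={b}

Compute FOLLOW by fixpoint:
FOLLOW(S) := {$}
[1]
  S→B A: FOLLOW(B) ⊇ FIRST(A) = {d}; new: +{d}
  S→B A: FOLLOW(A) ⊇ FOLLOW(S) ⊇ {$}; new: +{$}
  S→c C: FOLLOW(C) ⊇ FOLLOW(S) ⊇ {$}; new: +{$}
  FOLLOW(S)={$}  FOLLOW(A)={$}  FOLLOW(B)={d}  FOLLOW(C)={$}
[2] done
  FOLLOW(S)={$}  FOLLOW(A)={$}  FOLLOW(B)={d}  FOLLOW(C)={$}

FOLLOW(B) = ["d"]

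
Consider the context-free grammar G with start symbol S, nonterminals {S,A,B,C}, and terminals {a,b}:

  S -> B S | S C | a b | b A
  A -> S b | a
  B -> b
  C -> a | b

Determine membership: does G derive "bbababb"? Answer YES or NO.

Convert to CNF:
  S -> B S | S C | T0 A | T1 T0
  A -> S T0 | a
  B -> b
  C -> a | b
  T0 -> b
  T1 -> a

CYK table (by increasing span):
  T[0,0] 'b' = {B,C,T0}  orig:{B,C}
  T[1,1] 'b' = {B,C,T0}  orig:{B,C}
  T[2,2] 'a' = {A,C,T1}  orig:{A,C}
  T[3,3] 'b' = {B,C,T0}  orig:{B,C}
  T[4,4] 'a' = {A,C,T1}  orig:{A,C}
  T[5,5] 'b' = {B,C,T0}  orig:{B,C}
  T[6,6] 'b' = {B,C,T0}  orig:{B,C}
  T[0,1] 'bb' = ∅
  T[1,2] 'ba' = {S}
  T[2,3] 'ab' = {S}
  T[3,4] 'ba' = {S}
  T[4,5] 'ab' = {S}
  T[5,6] 'bb' = ∅
  T[0,2] 'bba' = {S}
  T[1,3] 'bab' = {A,S}
  T[2,4] 'aba' = {S}
  T[3,5] 'bab' = {A,S}
  T[4,6] 'abb' = {A,S}
  T[0,3] 'bbab' = {A,S}
  T[1,4] 'baba' = {S}
  T[2,5] 'abab' = {A,S}
  T[3,6] 'babb' = {A,S}
  T[0,4] 'bbaba' = {S}
  T[1,5] 'babab' = {A,S}
  T[2,6] 'ababb' = {A,S}
  T[0,5] 'bbabab' = {A,S}
  T[1,6] 'bababb' = {A,S}
  T[0,6] 'bbababb' = {A,S}

S ∈ T[0,6] ⇒ YES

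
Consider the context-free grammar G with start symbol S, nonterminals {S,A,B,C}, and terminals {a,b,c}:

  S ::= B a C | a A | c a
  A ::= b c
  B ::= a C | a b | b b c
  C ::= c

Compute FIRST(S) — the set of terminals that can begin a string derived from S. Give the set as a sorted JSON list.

Compute FIRST by fixpoint:
round 1:
  A via A→b c: +{b}
  B via B→a C: +{a}
  B via B→b b c: +{b}
  C via C→c: +{c}
  S via S→B a C: +{a,b}
  S via S→c a: +{c}
  FIRST[S]={a,b,c}  FIRST[A]={b}  FIRST[B]={a,b}  FIRST[C]={c}
round 2: — fixpoint
  FIRST[S]={a,b,c}  FIRST[A]={b}  FIRST[B]={a,b}  FIRST[C]={c}

FIRST(S) = ["a", "b", "c"]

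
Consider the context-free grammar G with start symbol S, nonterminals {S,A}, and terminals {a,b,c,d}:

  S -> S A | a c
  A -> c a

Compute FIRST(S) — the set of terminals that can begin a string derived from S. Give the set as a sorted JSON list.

FIRST sets, iterate to fixpoint:
iter 1:
  A via A→c a: +{c}
  S via S→a c: +{a}
  S: {a}  A: {c}
iter 2: (no change)
  S: {a}  A: {c}

FIRST(S) = ["a"]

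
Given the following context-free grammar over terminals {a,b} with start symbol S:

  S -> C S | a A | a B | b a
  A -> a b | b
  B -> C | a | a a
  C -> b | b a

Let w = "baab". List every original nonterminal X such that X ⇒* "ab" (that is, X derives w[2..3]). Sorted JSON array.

Convert to CNF:
  S -> C S | T0 A | T0 B | T1 T0
  A -> T0 T1 | b
  B -> T0 T0 | T1 T0 | a | b
  C -> T1 T0 | b
  T0 -> a
  T1 -> b

CYK table (by increasing span) — only the sub-triangle for w[2..3]:
  cell(2,2) a: {B,T0}  orig:{B}
  cell(3,3) b: {A,B,C,T1}  orig:{A,B,C}
  cell(2,3) ab: {A,S}

Original NTs in T[2,3] deriving "ab": ["A", "S"]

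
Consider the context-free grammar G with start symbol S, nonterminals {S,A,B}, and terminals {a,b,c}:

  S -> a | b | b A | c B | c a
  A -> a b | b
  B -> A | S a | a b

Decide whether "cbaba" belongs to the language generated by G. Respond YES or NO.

Convert to CNF:
  S -> T1 A | T2 B | T2 T0 | a | b
  A -> T0 T1 | b
  B -> S T0 | T0 T1 | b
  T0 -> a
  T1 -> b
  T2 -> c

CYK fill:
  [0..0]={T2}  "c"  orig:{}
  [1..1]={A,B,S,T1}  "b"  orig:{A,B,S}
  [2..2]={S,T0}  "a"  orig:{S}
  [3..3]={A,B,S,T1}  "b"  orig:{A,B,S}
  [4..4]={S,T0}  "a"  orig:{S}
  [0..1]={S}  "cb"
  [1..2]={B}  "ba"
  [2..3]={A,B}  "ab"
  [3..4]={B}  "ba"
  [0..2]={B,S}  "cba"
  [1..3]={S}  "bab"
  [2..4]=∅  "aba"
  [0..3]=∅  "cbab"
  [1..4]={B}  "baba"
  [0..4]={S}  "cbaba"

S ∈ T[0,4] ⇒ YES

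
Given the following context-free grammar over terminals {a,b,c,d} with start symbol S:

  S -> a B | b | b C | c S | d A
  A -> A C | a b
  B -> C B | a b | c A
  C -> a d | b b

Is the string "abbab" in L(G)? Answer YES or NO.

Convert to CNF:
  S -> T0 B | T1 C | T2 S | T3 A | b
  A -> A C | T0 T1
  B -> C B | T0 T1 | T2 A
  C -> T0 T3 | T1 T1
  T0 -> a
  T1 -> b
  T2 -> c
  T3 -> d

Fill CYK table bottom-up:
  cell(0,0) a: {T0}  orig:{}
  cell(1,1) b: {S,T1}  orig:{S}
  cell(2,2) b: {S,T1}  orig:{S}
  cell(3,3) a: {T0}  orig:{}
  cell(4,4) b: {S,T1}  orig:{S}
  cell(0,1) ab: {A,B}
  cell(1,2) bb: {C}
  cell(2,3) ba: ∅
  cell(3,4) ab: {A,B}
  cell(0,2) abb: ∅
  cell(1,3) bba: ∅
  cell(2,4) bab: ∅
  cell(0,3) abba: ∅
  cell(1,4) bbab: {B}
  cell(0,4) abbab: {S}

S ∈ T[0,4] ⇒ YES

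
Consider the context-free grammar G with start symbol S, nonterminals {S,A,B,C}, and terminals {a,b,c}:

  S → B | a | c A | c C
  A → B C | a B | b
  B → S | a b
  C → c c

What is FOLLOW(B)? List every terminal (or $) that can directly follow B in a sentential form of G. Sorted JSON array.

Compute FIRST by fixpoint:
iter 1:
  A via A→a B: +{a}
  A via A→b: +{b}
  B via B→a b: +{a}
  C via C→c c: +{c}
  S via S→B: +{a}
  S via S→c A: +{c}
  FIRST(S)={a,c}  FIRST(A)={a,b}  FIRST(B)={a}  FIRST(C)={c}
iter 2:
  B via B→S: +{c}
  FIRST(S)={a,c}  FIRST(A)={a,b}  FIRST(B)={a,c}  FIRST(C)={c}
iter 3:
  A via A→B C: +{c}
  FIRST(S)={a,c}  FIRST(A)={a,b,c}  FIRST(B)={a,c}  FIRST(C)={c}
iter 4: (no change)
  FIRST(S)={a,c}  FIRST(A)={a,b,c}  FIRST(B)={a,c}  FIRST(C)={c}

FOLLOW iteration:
seed FOLLOW(S) with $
round 1:
  A→B C: FOLLOW(B) ⊇ FIRST(C) = {c}; new: +{c}
  B→S: FOLLOW(S) ⊇ FOLLOW(B) ⊇ {c}; new: +{c}
  S→B: FOLLOW(B) ⊇ FOLLOW(S) ⊇ {$,c}; new: +{$}
  S→c A: FOLLOW(A) ⊇ FOLLOW(S) ⊇ {$,c}; new: +{$,c}
  S→c C: FOLLOW(C) ⊇ FOLLOW(S) ⊇ {$,c}; new: +{$,c}
  S: {$,c}  A: {$,c}  B: {$,c}  C: {$,c}
round 2: — fixpoint
  S: {$,c}  A: {$,c}  B: {$,c}  C: {$,c}

FOLLOW(B) = ["$", "c"]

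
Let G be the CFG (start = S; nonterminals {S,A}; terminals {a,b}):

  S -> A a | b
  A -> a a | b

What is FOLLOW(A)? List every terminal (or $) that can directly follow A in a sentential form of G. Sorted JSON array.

FIRST sets, iterate to fixpoint:
[1]
  A via A→a a: +{a}
  A via A→b: +{b}
  S via S→A a: +{a,b}
  FIRST[S]={a,b}  FIRST[A]={a,b}
[2] (stable)
  FIRST[S]={a,b}  FIRST[A]={a,b}

FOLLOW sets:
seed FOLLOW(S) with $
[1]
  S→A a: FOLLOW(A) ⊇ FIRST(a) = {a}; new: +{a}
  FOLLOW(S)={$}  FOLLOW(A)={a}
[2] done
  FOLLOW(S)={$}  FOLLOW(A)={a}

FOLLOW(A) = ["a"]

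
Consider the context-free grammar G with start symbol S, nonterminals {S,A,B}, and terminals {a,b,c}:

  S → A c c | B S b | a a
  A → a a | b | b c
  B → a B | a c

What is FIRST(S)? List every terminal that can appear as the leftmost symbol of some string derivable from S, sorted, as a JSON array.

Compute FIRST by fixpoint:
[1]
  A via A→a a: +{a}
  A via A→b: +{b}
  B via B→a B: +{a}
  S via S→A c c: +{a,b}
  FIRST(S)={a,b}  FIRST(A)={a,b}  FIRST(B)={a}
[2] done
  FIRST(S)={a,b}  FIRST(A)={a,b}  FIRST(B)={a}

FIRST(S) = ["a", "b"]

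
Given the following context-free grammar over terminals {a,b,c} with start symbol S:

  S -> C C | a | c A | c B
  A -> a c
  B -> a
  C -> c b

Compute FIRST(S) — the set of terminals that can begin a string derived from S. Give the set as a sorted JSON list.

Compute FIRST by fixpoint:
pass 1:
  A via A→a c: +{a}
  B via B→a: +{a}
  C via C→c b: +{c}
  S via S→C C: +{c}
  S via S→a: +{a}
  FIRST(S)={a,c}  FIRST(A)={a}  FIRST(B)={a}  FIRST(C)={c}
pass 2: (stable)
  FIRST(S)={a,c}  FIRST(A)={a}  FIRST(B)={a}  FIRST(C)={c}

FIRST(S) = ["a", "c"]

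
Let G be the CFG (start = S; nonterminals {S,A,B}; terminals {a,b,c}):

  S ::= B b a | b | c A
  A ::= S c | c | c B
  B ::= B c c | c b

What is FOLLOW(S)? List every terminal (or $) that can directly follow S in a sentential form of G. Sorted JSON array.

FIRST sets, iterate to fixpoint:
[1]
  A via A→c: +{c}
  B via B→c b: +{c}
  S via S→B b a: +{c}
  S via S→b: +{b}
  FIRST(S)={b,c}  FIRST(A)={c}  FIRST(B)={c}
[2]
  A via A→S c: +{b}
  FIRST(S)={b,c}  FIRST(A)={b,c}  FIRST(B)={c}
[3] (no change)
  FIRST(S)={b,c}  FIRST(A)={b,c}  FIRST(B)={c}

Compute FOLLOW by fixpoint:
FOLLOW(S) := {$}
round 1:
  A→S c: FOLLOW(S) ⊇ FIRST(c) = {c}; new: +{c}
  B→B c c: FOLLOW(B) ⊇ FIRST(c) = {c}; new: +{c}
  S→B b a: FOLLOW(B) ⊇ FIRST(b) = {b}; new: +{b}
  S→c A: FOLLOW(A) ⊇ FOLLOW(S) ⊇ {$,c}; new: +{$,c}
  FOLLOW[S]={$,c}  FOLLOW[A]={$,c}  FOLLOW[B]={b,c}
round 2:
  A→c B: FOLLOW(B) ⊇ FOLLOW(A) ⊇ {$,c}; new: +{$}
  FOLLOW[S]={$,c}  FOLLOW[A]={$,c}  FOLLOW[B]={$,b,c}
round 3: done
  FOLLOW[S]={$,c}  FOLLOW[A]={$,c}  FOLLOW[B]={$,b,c}

FOLLOW(S) = ["$", "c"]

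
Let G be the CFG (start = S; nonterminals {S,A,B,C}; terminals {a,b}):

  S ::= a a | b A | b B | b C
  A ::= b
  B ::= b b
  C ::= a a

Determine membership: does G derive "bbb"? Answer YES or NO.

CNF form of G:
  S -> T0 A | T0 B | T0 C | T1 T1
  A -> b
  B -> T0 T0
  C -> T1 T1
  T0 -> b
  T1 -> a

CYK fill:
  [0..0]={A,T0}  "b"  orig:{A}
  [1..1]={A,T0}  "b"  orig:{A}
  [2..2]={A,T0}  "b"  orig:{A}
  [0..1]={B,S}  "bb"
  [1..2]={B,S}  "bb"
  [0..2]={S}  "bbb"

S ∈ T[0,2] ⇒ YES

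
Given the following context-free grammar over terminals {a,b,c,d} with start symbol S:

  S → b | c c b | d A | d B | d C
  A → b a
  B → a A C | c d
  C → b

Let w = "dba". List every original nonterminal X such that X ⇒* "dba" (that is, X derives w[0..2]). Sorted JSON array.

Convert to CNF:
  S -> T2 X5 | T3 A | T3 B | T3 C | b
  A -> T0 T1
  B -> T1 X4 | T2 T3
  C -> b
  T0 -> b
  T1 -> a
  T2 -> c
  T3 -> d
  X4 -> A C
  X5 -> T2 T0

Fill CYK table bottom-up — only the sub-triangle for w[0..2]:
  [0..0]={T3}  "d"  orig:{}
  [1..1]={C,S,T0}  "b"  orig:{C,S}
  [2..2]={T1}  "a"  orig:{}
  [0..1]={S}  "db"
  [1..2]={A}  "ba"
  [0..2]={S}  "dba"

Original NTs in T[0,2] deriving "dba": ["S"]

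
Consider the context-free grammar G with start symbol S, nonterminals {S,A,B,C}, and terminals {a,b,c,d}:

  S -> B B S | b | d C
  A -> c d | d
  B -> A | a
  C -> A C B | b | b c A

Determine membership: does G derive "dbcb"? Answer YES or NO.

CNF form of G:
  S -> B X5 | T1 C | b
  A -> T0 T1 | d
  B -> T0 T1 | a | d
  C -> A X3 | T2 X4 | b
  T0 -> c
  T1 -> d
  T2 -> b
  X3 -> C B
  X4 -> T0 A
  X5 -> B S

CYK fill:
  cell(0,0) d: {A,B,T1}  orig:{A,B}
  cell(1,1) b: {C,S,T2}  orig:{C,S}
  cell(2,2) c: {T0}  orig:{}
  cell(3,3) b: {C,S,T2}  orig:{C,S}
  cell(0,1) db: {S,X5}  orig:{S}
  cell(1,2) bc: ∅
  cell(2,3) cb: ∅
  cell(0,2) dbc: ∅
  cell(1,3) bcb: ∅
  cell(0,3) dbcb: ∅

S ∉ T[0,3] ⇒ NO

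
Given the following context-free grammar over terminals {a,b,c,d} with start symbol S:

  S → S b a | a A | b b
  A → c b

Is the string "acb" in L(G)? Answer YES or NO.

CNF form of G:
  S -> S X3 | T1 T1 | T2 A
  A -> T0 T1
  T0 -> c
  T1 -> b
  T2 -> a
  X3 -> T1 T2

Fill CYK table bottom-up:
  cell(0,0) a: {T2}  orig:{}
  cell(1,1) c: {T0}  orig:{}
  cell(2,2) b: {T1}  orig:{}
  cell(0,1) ac: ∅
  cell(1,2) cb: {A}
  cell(0,2) acb: {S}

S ∈ T[0,2] ⇒ YES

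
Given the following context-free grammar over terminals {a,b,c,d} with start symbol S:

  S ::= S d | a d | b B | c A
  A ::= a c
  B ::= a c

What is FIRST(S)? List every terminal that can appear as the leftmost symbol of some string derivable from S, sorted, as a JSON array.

Compute FIRST by fixpoint:
round 1:
  A via A→a c: +{a}
  B via B→a c: +{a}
  S via S→a d: +{a}
  S via S→b B: +{b}
  S via S→c A: +{c}
  S: {a,b,c}  A: {a}  B: {a}
round 2: (no change)
  S: {a,b,c}  A: {a}  B: {a}

FIRST(S) = ["a", "b", "c"]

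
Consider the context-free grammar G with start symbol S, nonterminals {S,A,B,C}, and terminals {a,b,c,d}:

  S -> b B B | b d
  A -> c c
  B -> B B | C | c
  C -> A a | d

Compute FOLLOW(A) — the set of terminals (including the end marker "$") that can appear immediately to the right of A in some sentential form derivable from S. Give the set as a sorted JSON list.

FIRST iteration:
[1]
  A via A→c c: +{c}
  B via B→c: +{c}
  C via C→A a: +{c}
  C via C→d: +{d}
  S via S→b B B: +{b}
  FIRST[S]={b}  FIRST[A]={c}  FIRST[B]={c}  FIRST[C]={c,d}
[2]
  B via B→C: +{d}
  FIRST[S]={b}  FIRST[A]={c}  FIRST[B]={c,d}  FIRST[C]={c,d}
[3] done
  FIRST[S]={b}  FIRST[A]={c}  FIRST[B]={c,d}  FIRST[C]={c,d}

FOLLOW sets:
initialize: $ ∈ FOLLOW(S)
pass 1:
  B→B B: FOLLOW(B) ⊇ FIRST(B) = {c,d}; new: +{c,d}
  B→C: FOLLOW(C) ⊇ FOLLOW(B) ⊇ {c,d}; new: +{c,d}
  C→A a: FOLLOW(A) ⊇ FIRST(a) = {a}; new: +{a}
  S→b B B: FOLLOW(B) ⊇ FOLLOW(S) ⊇ {$}; new: +{$}
  FOLLOW(S)={$}  FOLLOW(A)={a}  FOLLOW(B)={$,c,d}  FOLLOW(C)={c,d}
pass 2:
  B→C: FOLLOW(C) ⊇ FOLLOW(B) ⊇ {$,c,d}; new: +{$}
  FOLLOW(S)={$}  FOLLOW(A)={a}  FOLLOW(B)={$,c,d}  FOLLOW(C)={$,c,d}
pass 3: (no change)
  FOLLOW(S)={$}  FOLLOW(A)={a}  FOLLOW(B)={$,c,d}  FOLLOW(C)={$,c,d}

FOLLOW(A) = ["a"]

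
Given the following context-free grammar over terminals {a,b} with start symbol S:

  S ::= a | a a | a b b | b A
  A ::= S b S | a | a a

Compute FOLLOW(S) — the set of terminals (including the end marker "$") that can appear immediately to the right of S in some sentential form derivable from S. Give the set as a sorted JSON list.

FIRST sets, iterate to fixpoint:
round 1:
  A via A→a: +{a}
  S via S→a: +{a}
  S via S→b A: +{b}
  S: {a,b}  A: {a}
round 2:
  A via A→S b S: +{b}
  S: {a,b}  A: {a,b}
round 3: (stable)
  S: {a,b}  A: {a,b}

FOLLOW sets:
FOLLOW(S) := {$}
iter 1:
  A→S b S: FOLLOW(S) ⊇ FIRST(b) = {b}; new: +{b}
  S→b A: FOLLOW(A) ⊇ FOLLOW(S) ⊇ {$,b}; new: +{$,b}
  S: {$,b}  A: {$,b}
iter 2: (stable)
  S: {$,b}  A: {$,b}

FOLLOW(S) = ["$", "b"]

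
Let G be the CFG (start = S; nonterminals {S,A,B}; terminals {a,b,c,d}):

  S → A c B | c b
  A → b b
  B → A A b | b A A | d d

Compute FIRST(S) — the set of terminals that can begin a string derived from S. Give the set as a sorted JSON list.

Compute FIRST by fixpoint:
round 1:
  A via A→b b: +{b}
  B via B→A A b: +{b}
  B via B→d d: +{d}
  S via S→A c B: +{b}
  S via S→c b: +{c}
  FIRST[S]={b,c}  FIRST[A]={b}  FIRST[B]={b,d}
round 2: — fixpoint
  FIRST[S]={b,c}  FIRST[A]={b}  FIRST[B]={b,d}

FIRST(S) = ["b", "c"]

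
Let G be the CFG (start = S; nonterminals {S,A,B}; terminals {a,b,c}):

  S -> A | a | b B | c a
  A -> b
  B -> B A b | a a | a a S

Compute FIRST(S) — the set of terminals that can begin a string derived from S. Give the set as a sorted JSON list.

FIRST iteration:
iter 1:
  A via A→b: +{b}
  B via B→a a: +{a}
  S via S→A: +{b}
  S via S→a: +{a}
  S via S→c a: +{c}
  FIRST(S)={a,b,c}  FIRST(A)={b}  FIRST(B)={a}
iter 2: — fixpoint
  FIRST(S)={a,b,c}  FIRST(A)={b}  FIRST(B)={a}

FIRST(S) = ["a", "b", "c"]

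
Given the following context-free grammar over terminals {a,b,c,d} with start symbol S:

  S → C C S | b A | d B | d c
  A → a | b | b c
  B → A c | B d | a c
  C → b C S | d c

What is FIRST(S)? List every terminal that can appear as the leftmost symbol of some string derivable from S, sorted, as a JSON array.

FIRST sets, iterate to fixpoint:
[1]
  A via A→a: +{a}
  A via A→b: +{b}
  B via B→A c: +{a,b}
  C via C→b C S: +{b}
  C via C→d c: +{d}
  S via S→C C S: +{b,d}
  S: {b,d}  A: {a,b}  B: {a,b}  C: {b,d}
[2] — fixpoint
  S: {b,d}  A: {a,b}  B: {a,b}  C: {b,d}

FIRST(S) = ["b", "d"]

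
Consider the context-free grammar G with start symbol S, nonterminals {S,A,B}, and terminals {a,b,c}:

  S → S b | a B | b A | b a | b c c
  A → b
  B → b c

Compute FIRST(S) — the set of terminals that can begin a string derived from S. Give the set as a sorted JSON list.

FIRST iteration:
round 1:
  A via A→b: +{b}
  B via B→b c: +{b}
  S via S→a B: +{a}
  S via S→b A: +{b}
  FIRST(S)={a,b}  FIRST(A)={b}  FIRST(B)={b}
round 2: (stable)
  FIRST(S)={a,b}  FIRST(A)={b}  FIRST(B)={b}

FIRST(S) = ["a", "b"]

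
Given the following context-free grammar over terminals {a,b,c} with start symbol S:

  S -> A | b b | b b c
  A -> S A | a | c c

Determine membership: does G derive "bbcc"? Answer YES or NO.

Convert to CNF:
  S -> S A | T0 T0 | T1 T1 | T1 X2 | a
  A -> S A | T0 T0 | a
  T0 -> c
  T1 -> b
  X2 -> T1 T0

Fill CYK table bottom-up:
  T[0,0] 'b' = {T1}  orig:{}
  T[1,1] 'b' = {T1}  orig:{}
  T[2,2] 'c' = {T0}  orig:{}
  T[3,3] 'c' = {T0}  orig:{}
  T[0,1] 'bb' = {S}
  T[1,2] 'bc' = {X2}  orig:{}
  T[2,3] 'cc' = {A,S}
  T[0,2] 'bbc' = {S}
  T[1,3] 'bcc' = ∅
  T[0,3] 'bbcc' = {A,S}

S ∈ T[0,3] ⇒ YES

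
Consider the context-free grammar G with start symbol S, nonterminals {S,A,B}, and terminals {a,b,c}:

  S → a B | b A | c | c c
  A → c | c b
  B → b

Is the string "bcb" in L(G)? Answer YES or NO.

CNF form of G:
  S -> T0 T0 | T1 A | T2 B | c
  A -> T0 T1 | c
  B -> b
  T0 -> c
  T1 -> b
  T2 -> a

CYK table (by increasing span):
  cell(0,0) b: {B,T1}  orig:{B}
  cell(1,1) c: {A,S,T0}  orig:{A,S}
  cell(2,2) b: {B,T1}  orig:{B}
  cell(0,1) bc: {S}
  cell(1,2) cb: {A}
  cell(0,2) bcb: {S}

S ∈ T[0,2] ⇒ YES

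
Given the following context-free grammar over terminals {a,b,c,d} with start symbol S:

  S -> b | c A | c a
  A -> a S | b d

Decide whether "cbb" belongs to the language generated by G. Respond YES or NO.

CNF form of G:
  S -> T3 A | T3 T0 | b
  A -> T0 S | T1 T2
  T0 -> a
  T1 -> b
  T2 -> d
  T3 -> c

CYK fill:
  cell(0,0) c: {T3}  orig:{}
  cell(1,1) b: {S,T1}  orig:{S}
  cell(2,2) b: {S,T1}  orig:{S}
  cell(0,1) cb: ∅
  cell(1,2) bb: ∅
  cell(0,2) cbb: ∅

S ∉ T[0,2] ⇒ NO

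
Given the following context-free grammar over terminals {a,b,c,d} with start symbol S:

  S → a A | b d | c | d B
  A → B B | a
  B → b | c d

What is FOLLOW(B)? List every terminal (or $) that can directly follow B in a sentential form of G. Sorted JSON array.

FIRST iteration:
[1]
  A via A→a: +{a}
  B via B→b: +{b}
  B via B→c d: +{c}
  S via S→a A: +{a}
  S via S→b d: +{b}
  S via S→c: +{c}
  S via S→d B: +{d}
  S: {a,b,c,d}  A: {a}  B: {b,c}
[2]
  A via A→B B: +{b,c}
  S: {a,b,c,d}  A: {a,b,c}  B: {b,c}
[3] — fixpoint
  S: {a,b,c,d}  A: {a,b,c}  B: {b,c}

FOLLOW sets:
FOLLOW(S) := {$}
round 1:
  A→B B: FOLLOW(B) ⊇ FIRST(B) = {b,c}; new: +{b,c}
  S→a A: FOLLOW(A) ⊇ FOLLOW(S) ⊇ {$}; new: +{$}
  S→d B: FOLLOW(B) ⊇ FOLLOW(S) ⊇ {$}; new: +{$}
  FOLLOW[S]={$}  FOLLOW[A]={$}  FOLLOW[B]={$,b,c}
round 2: done
  FOLLOW[S]={$}  FOLLOW[A]={$}  FOLLOW[B]={$,b,c}

FOLLOW(B) = ["$", "b", "c"]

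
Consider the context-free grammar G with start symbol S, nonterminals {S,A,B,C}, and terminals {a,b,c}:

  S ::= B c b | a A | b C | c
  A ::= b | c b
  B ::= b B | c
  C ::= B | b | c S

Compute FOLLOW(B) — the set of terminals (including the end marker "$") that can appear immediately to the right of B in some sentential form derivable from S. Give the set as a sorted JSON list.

Compute FIRST by fixpoint:
pass 1:
  A via A→b: +{b}
  A via A→c b: +{c}
  B via B→b B: +{b}
  B via B→c: +{c}
  C via C→B: +{b,c}
  S via S→B c b: +{b,c}
  S via S→a A: +{a}
  S: {a,b,c}  A: {b,c}  B: {b,c}  C: {b,c}
pass 2: (no change)
  S: {a,b,c}  A: {b,c}  B: {b,c}  C: {b,c}

FOLLOW sets:
seed FOLLOW(S) with $
round 1:
  S→B c b: FOLLOW(B) ⊇ FIRST(c) = {c}; new: +{c}
  S→a A: FOLLOW(A) ⊇ FOLLOW(S) ⊇ {$}; new: +{$}
  S→b C: FOLLOW(C) ⊇ FOLLOW(S) ⊇ {$}; new: +{$}
  S: {$}  A: {$}  B: {c}  C: {$}
round 2:
  C→B: FOLLOW(B) ⊇ FOLLOW(C) ⊇ {$}; new: +{$}
  S: {$}  A: {$}  B: {$,c}  C: {$}
round 3: (stable)
  S: {$}  A: {$}  B: {$,c}  C: {$}

FOLLOW(B) = ["$", "c"]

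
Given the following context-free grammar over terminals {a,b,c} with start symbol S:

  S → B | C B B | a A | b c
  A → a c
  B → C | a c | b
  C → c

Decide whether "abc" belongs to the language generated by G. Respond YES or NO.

CNF form of G:
  S -> C X3 | T0 A | T0 T1 | T2 T1 | b | c
  A -> T0 T1
  B -> T0 T1 | b | c
  C -> c
  T0 -> a
  T1 -> c
  T2 -> b
  X3 -> B B

Fill CYK table bottom-up:
  T[0,0] 'a' = {T0}  orig:{}
  T[1,1] 'b' = {B,S,T2}  orig:{B,S}
  T[2,2] 'c' = {B,C,S,T1}  orig:{B,C,S}
  T[0,1] 'ab' = ∅
  T[1,2] 'bc' = {S,X3}  orig:{S}
  T[0,2] 'abc' = ∅

S ∉ T[0,2] ⇒ NO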